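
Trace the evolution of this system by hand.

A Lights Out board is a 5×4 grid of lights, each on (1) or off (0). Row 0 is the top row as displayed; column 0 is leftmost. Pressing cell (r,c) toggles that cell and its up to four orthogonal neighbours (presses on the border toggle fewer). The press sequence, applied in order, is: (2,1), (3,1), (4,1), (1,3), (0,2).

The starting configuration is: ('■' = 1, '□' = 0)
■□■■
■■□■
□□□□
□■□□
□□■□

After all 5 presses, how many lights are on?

10

step 0: ■□■■
■■□■
□□□□
□■□□
□□■□
step 1: ■□■■
■□□■
■■■□
□□□□
□□■□
step 2: ■□■■
■□□■
■□■□
■■■□
□■■□
step 3: ■□■■
■□□■
■□■□
■□■□
■□□□
step 4: ■□■□
■□■□
■□■■
■□■□
■□□□
step 5: ■■□■
■□□□
■□■■
■□■□
■□□□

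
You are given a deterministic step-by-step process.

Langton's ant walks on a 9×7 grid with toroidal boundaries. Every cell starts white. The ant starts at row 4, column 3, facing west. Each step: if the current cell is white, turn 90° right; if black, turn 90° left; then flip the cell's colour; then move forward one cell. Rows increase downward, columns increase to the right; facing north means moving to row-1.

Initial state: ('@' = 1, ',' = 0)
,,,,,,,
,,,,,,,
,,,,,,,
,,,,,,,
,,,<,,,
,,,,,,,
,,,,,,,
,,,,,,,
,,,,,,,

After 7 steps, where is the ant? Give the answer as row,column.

k=0  ,,,,,,,
,,,,,,,
,,,,,,,
,,,,,,,
,,,<,,,
,,,,,,,
,,,,,,,
,,,,,,,
,,,,,,,
k=1  ,,,,,,,
,,,,,,,
,,,,,,,
,,,^,,,
,,,@,,,
,,,,,,,
,,,,,,,
,,,,,,,
,,,,,,,
k=2  ,,,,,,,
,,,,,,,
,,,,,,,
,,,@>,,
,,,@,,,
,,,,,,,
,,,,,,,
,,,,,,,
,,,,,,,
k=3  ,,,,,,,
,,,,,,,
,,,,,,,
,,,@@,,
,,,@v,,
,,,,,,,
,,,,,,,
,,,,,,,
,,,,,,,
k=4  ,,,,,,,
,,,,,,,
,,,,,,,
,,,@@,,
,,,<@,,
,,,,,,,
,,,,,,,
,,,,,,,
,,,,,,,
k=5  ,,,,,,,
,,,,,,,
,,,,,,,
,,,@@,,
,,,,@,,
,,,v,,,
,,,,,,,
,,,,,,,
,,,,,,,
k=6  ,,,,,,,
,,,,,,,
,,,,,,,
,,,@@,,
,,,,@,,
,,<@,,,
,,,,,,,
,,,,,,,
,,,,,,,
k=7  ,,,,,,,
,,,,,,,
,,,,,,,
,,,@@,,
,,^,@,,
,,@@,,,
,,,,,,,
,,,,,,,
,,,,,,,

4,2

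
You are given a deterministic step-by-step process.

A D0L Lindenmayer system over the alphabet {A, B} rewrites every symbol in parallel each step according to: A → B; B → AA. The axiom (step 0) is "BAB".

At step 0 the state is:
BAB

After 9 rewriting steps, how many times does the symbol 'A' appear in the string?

64

t=0: BAB
t=1: AABAA
t=2: BBAABB
t=3: AAAABBAAAA
t=4: BBBBAAAABBBB
t=5: AAAAAAAABBBBAAAAAAAA
t=6: BBBBBBBBAAAAAAAABBBBBBBB
t=7: AAAAAAAAAAAAAAAABBBBBBBBAAAAAAAAAAAAAAAA
t=8: BBBBBBBBBBBBBBBBAAAAAAAAAAAAAAAABBBBBBBBBBBBBBBB
t=9: AAAAAAAAAAAAAAAAAAAAAAAAAAAAAAAABBBBBBBBBBBBBBBBAAAAAAAAAAAAAAAAAAAAAAAAAAAAAAAA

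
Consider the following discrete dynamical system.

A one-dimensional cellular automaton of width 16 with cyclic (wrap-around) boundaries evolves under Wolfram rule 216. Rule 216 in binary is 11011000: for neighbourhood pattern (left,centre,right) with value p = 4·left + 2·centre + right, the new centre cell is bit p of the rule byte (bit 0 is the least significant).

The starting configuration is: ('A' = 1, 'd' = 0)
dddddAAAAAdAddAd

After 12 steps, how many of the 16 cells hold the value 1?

15

[0] dddddAAAAAdAddAd
[1] dddddAAAAAddAddA
[2] AddddAAAAAAddAdd
[3] dAdddAAAAAAAddAd
[4] ddAddAAAAAAAAddA
[5] AddAdAAAAAAAAAdd
[6] dAdddAAAAAAAAAAd
[7] ddAddAAAAAAAAAAA
[8] AddAdAAAAAAAAAAA
[9] AAdddAAAAAAAAAAA
[10] AAAddAAAAAAAAAAA
[11] AAAAdAAAAAAAAAAA
[12] AAAAdAAAAAAAAAAA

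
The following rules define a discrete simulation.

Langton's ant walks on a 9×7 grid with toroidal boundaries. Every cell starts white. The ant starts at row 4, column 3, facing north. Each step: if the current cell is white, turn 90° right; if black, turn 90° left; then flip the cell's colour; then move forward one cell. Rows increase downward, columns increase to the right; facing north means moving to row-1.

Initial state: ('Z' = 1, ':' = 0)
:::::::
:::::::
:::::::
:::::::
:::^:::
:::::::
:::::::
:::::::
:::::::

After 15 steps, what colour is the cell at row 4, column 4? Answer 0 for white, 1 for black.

step 0: :::::::
:::::::
:::::::
:::::::
:::^:::
:::::::
:::::::
:::::::
:::::::
step 1: :::::::
:::::::
:::::::
:::::::
:::Z>::
:::::::
:::::::
:::::::
:::::::
step 2: :::::::
:::::::
:::::::
:::::::
:::ZZ::
::::v::
:::::::
:::::::
:::::::
step 3: :::::::
:::::::
:::::::
:::::::
:::ZZ::
:::<Z::
:::::::
:::::::
:::::::
step 4: :::::::
:::::::
:::::::
:::::::
:::^Z::
:::ZZ::
:::::::
:::::::
:::::::
step 5: :::::::
:::::::
:::::::
:::::::
::<:Z::
:::ZZ::
:::::::
:::::::
:::::::
step 6: :::::::
:::::::
:::::::
::^::::
::Z:Z::
:::ZZ::
:::::::
:::::::
:::::::
step 7: :::::::
:::::::
:::::::
::Z>:::
::Z:Z::
:::ZZ::
:::::::
:::::::
:::::::
step 8: :::::::
:::::::
:::::::
::ZZ:::
::ZvZ::
:::ZZ::
:::::::
:::::::
:::::::
step 9: :::::::
:::::::
:::::::
::ZZ:::
::<ZZ::
:::ZZ::
:::::::
:::::::
:::::::
step 10: :::::::
:::::::
:::::::
::ZZ:::
:::ZZ::
::vZZ::
:::::::
:::::::
:::::::
step 11: :::::::
:::::::
:::::::
::ZZ:::
:::ZZ::
:<ZZZ::
:::::::
:::::::
:::::::
step 12: :::::::
:::::::
:::::::
::ZZ:::
:^:ZZ::
:ZZZZ::
:::::::
:::::::
:::::::
step 13: :::::::
:::::::
:::::::
::ZZ:::
:Z>ZZ::
:ZZZZ::
:::::::
:::::::
:::::::
step 14: :::::::
:::::::
:::::::
::ZZ:::
:ZZZZ::
:ZvZZ::
:::::::
:::::::
:::::::
step 15: :::::::
:::::::
:::::::
::ZZ:::
:ZZZZ::
:Z:>Z::
:::::::
:::::::
:::::::

1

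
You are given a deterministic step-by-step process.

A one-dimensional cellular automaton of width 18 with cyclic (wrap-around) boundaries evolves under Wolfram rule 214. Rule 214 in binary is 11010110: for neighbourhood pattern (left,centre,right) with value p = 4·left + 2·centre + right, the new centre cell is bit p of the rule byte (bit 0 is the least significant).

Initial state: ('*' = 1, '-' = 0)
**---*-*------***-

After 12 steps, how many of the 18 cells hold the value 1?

12

gen 0: **---*-*------***-
gen 1: -**-**-**----*-**-
gen 2: *-*--*--**--**--**
gen 3: *-******-***-***-*
gen 4: *--*****--**--**--
gen 5: ***-******-***-***
gen 6: ***--*****--**--**
gen 7: *****-******-***-*
gen 8: *****--*****--**--
gen 9: -******-******-***
gen 10: --*****--*****--**
gen 11: **-******-******-*
gen 12: **--*****--*****--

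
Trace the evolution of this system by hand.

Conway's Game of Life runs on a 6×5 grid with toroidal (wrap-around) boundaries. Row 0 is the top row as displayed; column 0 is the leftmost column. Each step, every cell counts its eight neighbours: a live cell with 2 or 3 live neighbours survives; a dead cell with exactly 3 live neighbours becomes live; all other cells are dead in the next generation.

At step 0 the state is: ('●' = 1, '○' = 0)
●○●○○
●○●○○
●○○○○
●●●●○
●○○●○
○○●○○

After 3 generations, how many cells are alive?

8

[0] ●○●○○
●○●○○
●○○○○
●●●●○
●○○●○
○○●○○
[1] ○○●●○
●○○○●
●○○●○
●○●●○
●○○●○
○○●●●
[2] ●●●○○
●●●○○
●○●●○
●○●●○
●○○○○
○●○○○
[3] ○○○○○
○○○○○
●○○○○
●○●●○
●○●○●
○○●○○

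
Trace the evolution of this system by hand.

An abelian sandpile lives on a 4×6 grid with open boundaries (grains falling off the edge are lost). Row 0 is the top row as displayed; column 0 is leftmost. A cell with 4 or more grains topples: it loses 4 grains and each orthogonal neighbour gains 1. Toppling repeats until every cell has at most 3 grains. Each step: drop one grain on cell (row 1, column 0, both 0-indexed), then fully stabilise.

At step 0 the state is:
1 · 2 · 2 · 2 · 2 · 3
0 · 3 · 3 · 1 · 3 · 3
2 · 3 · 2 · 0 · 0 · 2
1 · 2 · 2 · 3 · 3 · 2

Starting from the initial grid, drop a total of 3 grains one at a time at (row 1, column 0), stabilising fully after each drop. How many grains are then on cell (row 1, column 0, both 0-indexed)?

[0] 1 · 2 · 2 · 2 · 2 · 3
0 · 3 · 3 · 1 · 3 · 3
2 · 3 · 2 · 0 · 0 · 2
1 · 2 · 2 · 3 · 3 · 2
[1] 1 · 2 · 2 · 2 · 2 · 3
1 · 3 · 3 · 1 · 3 · 3
2 · 3 · 2 · 0 · 0 · 2
1 · 2 · 2 · 3 · 3 · 2
[2] 1 · 2 · 2 · 2 · 2 · 3
2 · 3 · 3 · 1 · 3 · 3
2 · 3 · 2 · 0 · 0 · 2
1 · 2 · 2 · 3 · 3 · 2
[3] 1 · 2 · 2 · 2 · 2 · 3
3 · 3 · 3 · 1 · 3 · 3
2 · 3 · 2 · 0 · 0 · 2
1 · 2 · 2 · 3 · 3 · 2

3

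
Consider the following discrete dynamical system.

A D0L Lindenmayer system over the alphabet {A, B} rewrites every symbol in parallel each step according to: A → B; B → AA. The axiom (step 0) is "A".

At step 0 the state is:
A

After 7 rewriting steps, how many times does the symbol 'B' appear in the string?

8

t=0: A
t=1: B
t=2: AA
t=3: BB
t=4: AAAA
t=5: BBBB
t=6: AAAAAAAA
t=7: BBBBBBBB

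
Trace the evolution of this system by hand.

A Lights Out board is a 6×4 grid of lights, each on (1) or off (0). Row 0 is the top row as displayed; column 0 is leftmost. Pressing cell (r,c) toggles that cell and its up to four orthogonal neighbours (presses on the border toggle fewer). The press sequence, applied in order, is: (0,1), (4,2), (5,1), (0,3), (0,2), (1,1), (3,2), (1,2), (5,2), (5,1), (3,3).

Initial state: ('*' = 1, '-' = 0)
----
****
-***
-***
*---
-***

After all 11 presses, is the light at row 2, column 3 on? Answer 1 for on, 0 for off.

0

0) ----
****
-***
-***
*---
-***
1) ***-
*-**
-***
-***
*---
-***
2) ***-
*-**
-***
-*-*
****
-*-*
3) ***-
*-**
-***
-*-*
*-**
*-**
4) **-*
*-*-
-***
-*-*
*-**
*-**
5) *-*-
*---
-***
-*-*
*-**
*-**
6) ***-
-**-
--**
-*-*
*-**
*-**
7) ***-
-**-
---*
--*-
*--*
*-**
8) **--
---*
--**
--*-
*--*
*-**
9) **--
---*
--**
--*-
*-**
**--
10) **--
---*
--**
--*-
****
--*-
11) **--
---*
--*-
---*
***-
--*-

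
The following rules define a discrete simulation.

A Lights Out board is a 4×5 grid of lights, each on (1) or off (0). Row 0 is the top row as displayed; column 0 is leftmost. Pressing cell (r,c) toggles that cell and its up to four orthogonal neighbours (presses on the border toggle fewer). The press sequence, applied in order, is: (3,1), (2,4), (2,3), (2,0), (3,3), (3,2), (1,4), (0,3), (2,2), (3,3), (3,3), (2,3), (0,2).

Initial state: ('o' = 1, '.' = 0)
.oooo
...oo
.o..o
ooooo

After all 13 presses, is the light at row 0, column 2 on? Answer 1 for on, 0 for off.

1

t=0: .oooo
...oo
.o..o
ooooo
t=1: .oooo
...oo
....o
...oo
t=2: .oooo
...o.
...o.
...o.
t=3: .oooo
.....
..o.o
.....
t=4: .oooo
o....
ooo.o
o....
t=5: .oooo
o....
ooooo
o.ooo
t=6: .oooo
o....
oo.oo
oo..o
t=7: .ooo.
o..oo
oo.o.
oo..o
t=8: .o..o
o...o
oo.o.
oo..o
t=9: .o..o
o.o.o
o.o..
ooo.o
t=10: .o..o
o.o.o
o.oo.
oo.o.
t=11: .o..o
o.o.o
o.o..
ooo.o
t=12: .o..o
o.ooo
o..oo
ooooo
t=13: ..ooo
o..oo
o..oo
ooooo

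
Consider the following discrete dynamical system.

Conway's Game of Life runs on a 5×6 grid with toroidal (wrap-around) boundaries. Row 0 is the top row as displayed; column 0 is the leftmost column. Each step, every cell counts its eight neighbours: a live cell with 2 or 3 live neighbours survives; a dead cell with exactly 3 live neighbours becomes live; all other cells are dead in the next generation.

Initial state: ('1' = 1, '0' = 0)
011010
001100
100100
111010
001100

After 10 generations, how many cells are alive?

14

t=0: 011010
001100
100100
111010
001100
t=1: 010010
000010
100011
100011
100011
t=2: 100110
100110
100100
010100
010100
t=3: 110000
111000
110101
110110
110100
t=4: 000001
000000
000100
000100
000110
t=5: 000010
000000
000000
001100
000110
t=6: 000110
000000
000000
001110
001010
t=7: 000110
000000
000100
001010
001001
t=8: 000110
000110
000100
001010
001001
t=9: 001001
001000
001000
001010
001001
t=10: 011100
011100
011000
011000
011011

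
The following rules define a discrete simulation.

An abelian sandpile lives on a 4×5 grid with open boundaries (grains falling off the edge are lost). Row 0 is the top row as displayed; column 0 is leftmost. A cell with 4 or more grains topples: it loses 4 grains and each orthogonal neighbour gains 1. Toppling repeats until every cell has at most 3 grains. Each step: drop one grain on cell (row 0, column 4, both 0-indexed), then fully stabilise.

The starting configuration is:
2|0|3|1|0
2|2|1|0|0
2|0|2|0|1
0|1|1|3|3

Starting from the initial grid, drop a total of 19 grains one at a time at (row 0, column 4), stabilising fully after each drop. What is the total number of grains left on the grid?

30

gen 0: 2|0|3|1|0
2|2|1|0|0
2|0|2|0|1
0|1|1|3|3
gen 1: 2|0|3|1|1
2|2|1|0|0
2|0|2|0|1
0|1|1|3|3
gen 2: 2|0|3|1|2
2|2|1|0|0
2|0|2|0|1
0|1|1|3|3
gen 3: 2|0|3|1|3
2|2|1|0|0
2|0|2|0|1
0|1|1|3|3
gen 4: 2|0|3|2|0
2|2|1|0|1
2|0|2|0|1
0|1|1|3|3
gen 5: 2|0|3|2|1
2|2|1|0|1
2|0|2|0|1
0|1|1|3|3
gen 6: 2|0|3|2|2
2|2|1|0|1
2|0|2|0|1
0|1|1|3|3
gen 7: 2|0|3|2|3
2|2|1|0|1
2|0|2|0|1
0|1|1|3|3
gen 8: 2|0|3|3|0
2|2|1|0|2
2|0|2|0|1
0|1|1|3|3
gen 9: 2|0|3|3|1
2|2|1|0|2
2|0|2|0|1
0|1|1|3|3
gen 10: 2|0|3|3|2
2|2|1|0|2
2|0|2|0|1
0|1|1|3|3
gen 11: 2|0|3|3|3
2|2|1|0|2
2|0|2|0|1
0|1|1|3|3
gen 12: 2|1|0|1|1
2|2|2|1|3
2|0|2|0|1
0|1|1|3|3
gen 13: 2|1|0|1|2
2|2|2|1|3
2|0|2|0|1
0|1|1|3|3
gen 14: 2|1|0|1|3
2|2|2|1|3
2|0|2|0|1
0|1|1|3|3
gen 15: 2|1|0|2|1
2|2|2|2|0
2|0|2|0|2
0|1|1|3|3
gen 16: 2|1|0|2|2
2|2|2|2|0
2|0|2|0|2
0|1|1|3|3
gen 17: 2|1|0|2|3
2|2|2|2|0
2|0|2|0|2
0|1|1|3|3
gen 18: 2|1|0|3|0
2|2|2|2|1
2|0|2|0|2
0|1|1|3|3
gen 19: 2|1|0|3|1
2|2|2|2|1
2|0|2|0|2
0|1|1|3|3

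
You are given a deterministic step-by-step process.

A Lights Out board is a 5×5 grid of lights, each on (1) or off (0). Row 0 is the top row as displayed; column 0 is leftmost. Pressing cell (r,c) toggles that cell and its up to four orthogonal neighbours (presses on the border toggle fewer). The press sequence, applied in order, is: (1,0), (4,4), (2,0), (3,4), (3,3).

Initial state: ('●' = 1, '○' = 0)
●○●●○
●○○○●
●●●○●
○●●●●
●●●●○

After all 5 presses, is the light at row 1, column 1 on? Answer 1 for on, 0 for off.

step 0: ●○●●○
●○○○●
●●●○●
○●●●●
●●●●○
step 1: ○○●●○
○●○○●
○●●○●
○●●●●
●●●●○
step 2: ○○●●○
○●○○●
○●●○●
○●●●○
●●●○●
step 3: ○○●●○
●●○○●
●○●○●
●●●●○
●●●○●
step 4: ○○●●○
●●○○●
●○●○○
●●●○●
●●●○○
step 5: ○○●●○
●●○○●
●○●●○
●●○●○
●●●●○

1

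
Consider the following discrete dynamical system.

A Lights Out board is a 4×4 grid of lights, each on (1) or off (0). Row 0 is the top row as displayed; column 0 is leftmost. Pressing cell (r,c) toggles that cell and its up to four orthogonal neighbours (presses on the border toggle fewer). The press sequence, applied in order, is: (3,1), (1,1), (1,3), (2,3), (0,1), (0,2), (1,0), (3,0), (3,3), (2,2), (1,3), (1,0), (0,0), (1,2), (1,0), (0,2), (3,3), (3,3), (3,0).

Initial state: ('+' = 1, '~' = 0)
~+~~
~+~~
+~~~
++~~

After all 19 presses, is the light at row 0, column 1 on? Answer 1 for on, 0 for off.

step 0: ~+~~
~+~~
+~~~
++~~
step 1: ~+~~
~+~~
++~~
~~+~
step 2: ~~~~
+~+~
+~~~
~~+~
step 3: ~~~+
+~~+
+~~+
~~+~
step 4: ~~~+
+~~~
+~+~
~~++
step 5: ++++
++~~
+~+~
~~++
step 6: +~~~
+++~
+~+~
~~++
step 7: ~~~~
~~+~
~~+~
~~++
step 8: ~~~~
~~+~
+~+~
++++
step 9: ~~~~
~~+~
+~++
++~~
step 10: ~~~~
~~~~
++~~
+++~
step 11: ~~~+
~~++
++~+
+++~
step 12: +~~+
++++
~+~+
+++~
step 13: ~+~+
~+++
~+~+
+++~
step 14: ~+++
~~~~
~+++
+++~
step 15: ++++
++~~
++++
+++~
step 16: +~~~
+++~
++++
+++~
step 17: +~~~
+++~
+++~
++~+
step 18: +~~~
+++~
++++
+++~
step 19: +~~~
+++~
~+++
~~+~

0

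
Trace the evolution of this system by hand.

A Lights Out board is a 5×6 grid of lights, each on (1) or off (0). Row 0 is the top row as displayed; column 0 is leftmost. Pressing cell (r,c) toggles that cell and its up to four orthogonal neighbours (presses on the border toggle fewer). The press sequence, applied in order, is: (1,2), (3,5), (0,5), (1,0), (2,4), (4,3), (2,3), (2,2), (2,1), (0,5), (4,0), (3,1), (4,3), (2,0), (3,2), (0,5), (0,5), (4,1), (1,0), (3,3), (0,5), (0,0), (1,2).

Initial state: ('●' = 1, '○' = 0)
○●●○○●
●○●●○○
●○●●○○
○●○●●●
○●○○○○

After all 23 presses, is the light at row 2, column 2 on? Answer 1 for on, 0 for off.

step 0: ○●●○○●
●○●●○○
●○●●○○
○●○●●●
○●○○○○
step 1: ○●○○○●
●●○○○○
●○○●○○
○●○●●●
○●○○○○
step 2: ○●○○○●
●●○○○○
●○○●○●
○●○●○○
○●○○○●
step 3: ○●○○●○
●●○○○●
●○○●○●
○●○●○○
○●○○○●
step 4: ●●○○●○
○○○○○●
○○○●○●
○●○●○○
○●○○○●
step 5: ●●○○●○
○○○○●●
○○○○●○
○●○●●○
○●○○○●
step 6: ●●○○●○
○○○○●●
○○○○●○
○●○○●○
○●●●●●
step 7: ●●○○●○
○○○●●●
○○●●○○
○●○●●○
○●●●●●
step 8: ●●○○●○
○○●●●●
○●○○○○
○●●●●○
○●●●●●
step 9: ●●○○●○
○●●●●●
●○●○○○
○○●●●○
○●●●●●
step 10: ●●○○○●
○●●●●○
●○●○○○
○○●●●○
○●●●●●
step 11: ●●○○○●
○●●●●○
●○●○○○
●○●●●○
●○●●●●
step 12: ●●○○○●
○●●●●○
●●●○○○
○●○●●○
●●●●●●
step 13: ●●○○○●
○●●●●○
●●●○○○
○●○○●○
●●○○○●
step 14: ●●○○○●
●●●●●○
○○●○○○
●●○○●○
●●○○○●
step 15: ●●○○○●
●●●●●○
○○○○○○
●○●●●○
●●●○○●
step 16: ●●○○●○
●●●●●●
○○○○○○
●○●●●○
●●●○○●
step 17: ●●○○○●
●●●●●○
○○○○○○
●○●●●○
●●●○○●
step 18: ●●○○○●
●●●●●○
○○○○○○
●●●●●○
○○○○○●
step 19: ○●○○○●
○○●●●○
●○○○○○
●●●●●○
○○○○○●
step 20: ○●○○○●
○○●●●○
●○○●○○
●●○○○○
○○○●○●
step 21: ○●○○●○
○○●●●●
●○○●○○
●●○○○○
○○○●○●
step 22: ●○○○●○
●○●●●●
●○○●○○
●●○○○○
○○○●○●
step 23: ●○●○●○
●●○○●●
●○●●○○
●●○○○○
○○○●○●

1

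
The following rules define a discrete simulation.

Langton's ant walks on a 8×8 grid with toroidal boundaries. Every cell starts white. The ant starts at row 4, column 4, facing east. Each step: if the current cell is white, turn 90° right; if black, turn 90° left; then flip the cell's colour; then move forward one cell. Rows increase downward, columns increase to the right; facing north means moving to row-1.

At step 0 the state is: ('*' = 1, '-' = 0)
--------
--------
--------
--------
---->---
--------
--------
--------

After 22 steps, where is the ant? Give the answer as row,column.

1,3

gen 0: --------
--------
--------
--------
---->---
--------
--------
--------
gen 1: --------
--------
--------
--------
----*---
----v---
--------
--------
gen 2: --------
--------
--------
--------
----*---
---<*---
--------
--------
gen 3: --------
--------
--------
--------
---^*---
---**---
--------
--------
gen 4: --------
--------
--------
--------
---*>---
---**---
--------
--------
gen 5: --------
--------
--------
----^---
---*----
---**---
--------
--------
gen 6: --------
--------
--------
----*>--
---*----
---**---
--------
--------
gen 7: --------
--------
--------
----**--
---*-v--
---**---
--------
--------
gen 8: --------
--------
--------
----**--
---*<*--
---**---
--------
--------
gen 9: --------
--------
--------
----^*--
---***--
---**---
--------
--------
gen 10: --------
--------
--------
---<-*--
---***--
---**---
--------
--------
gen 11: --------
--------
---^----
---*-*--
---***--
---**---
--------
--------
gen 12: --------
--------
---*>---
---*-*--
---***--
---**---
--------
--------
gen 13: --------
--------
---**---
---*v*--
---***--
---**---
--------
--------
gen 14: --------
--------
---**---
---<**--
---***--
---**---
--------
--------
gen 15: --------
--------
---**---
----**--
---v**--
---**---
--------
--------
gen 16: --------
--------
---**---
----**--
---->*--
---**---
--------
--------
gen 17: --------
--------
---**---
----^*--
-----*--
---**---
--------
--------
gen 18: --------
--------
---**---
---<-*--
-----*--
---**---
--------
--------
gen 19: --------
--------
---^*---
---*-*--
-----*--
---**---
--------
--------
gen 20: --------
--------
--<-*---
---*-*--
-----*--
---**---
--------
--------
gen 21: --------
--^-----
--*-*---
---*-*--
-----*--
---**---
--------
--------
gen 22: --------
--*>----
--*-*---
---*-*--
-----*--
---**---
--------
--------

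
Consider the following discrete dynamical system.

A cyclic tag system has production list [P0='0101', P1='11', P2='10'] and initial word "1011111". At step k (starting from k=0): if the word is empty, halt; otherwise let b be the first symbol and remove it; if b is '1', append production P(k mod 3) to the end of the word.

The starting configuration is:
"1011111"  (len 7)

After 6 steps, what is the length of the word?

k=0  "1011111"  (len 7)
k=1  "0111110101"  (len 10)
k=2  "111110101"  (len 9)
k=3  "1111010110"  (len 10)
k=4  "1110101100101"  (len 13)
k=5  "11010110010111"  (len 14)
k=6  "101011001011110"  (len 15)

15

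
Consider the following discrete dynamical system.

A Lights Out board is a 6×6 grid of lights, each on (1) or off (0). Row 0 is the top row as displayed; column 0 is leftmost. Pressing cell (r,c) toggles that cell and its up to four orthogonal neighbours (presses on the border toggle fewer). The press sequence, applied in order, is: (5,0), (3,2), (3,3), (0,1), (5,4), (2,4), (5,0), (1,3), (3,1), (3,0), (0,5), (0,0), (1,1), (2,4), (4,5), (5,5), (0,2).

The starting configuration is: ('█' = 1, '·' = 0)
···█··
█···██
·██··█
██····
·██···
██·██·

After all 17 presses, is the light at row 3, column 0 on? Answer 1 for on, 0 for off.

1

step 0: ···█··
█···██
·██··█
██····
·██···
██·██·
step 1: ···█··
█···██
·██··█
██····
███···
···██·
step 2: ···█··
█···██
·█···█
█·██··
██····
···██·
step 3: ···█··
█···██
·█·█·█
█···█·
██·█··
···██·
step 4: ████··
██··██
·█·█·█
█···█·
██·█··
···██·
step 5: ████··
██··██
·█·█·█
█···█·
██·██·
·····█
step 6: ████··
██···█
·█··█·
█·····
██·██·
·····█
step 7: ████··
██···█
·█··█·
█·····
·█·██·
██···█
step 8: ███···
██████
·█·██·
█·····
·█·██·
██···█
step 9: ███···
██████
···██·
·██···
···██·
██···█
step 10: ███···
██████
█··██·
█·█···
█··██·
██···█
step 11: ███·██
█████·
█··██·
█·█···
█··██·
██···█
step 12: ··█·██
·████·
█··██·
█·█···
█··██·
██···█
step 13: ·██·██
█··██·
██·██·
█·█···
█··██·
██···█
step 14: ·██·██
█··█··
██···█
█·█·█·
█··██·
██···█
step 15: ·██·██
█··█··
██···█
█·█·██
█··█·█
██····
step 16: ·██·██
█··█··
██···█
█·█·██
█··█··
██··██
step 17: ···███
█·██··
██···█
█·█·██
█··█··
██··██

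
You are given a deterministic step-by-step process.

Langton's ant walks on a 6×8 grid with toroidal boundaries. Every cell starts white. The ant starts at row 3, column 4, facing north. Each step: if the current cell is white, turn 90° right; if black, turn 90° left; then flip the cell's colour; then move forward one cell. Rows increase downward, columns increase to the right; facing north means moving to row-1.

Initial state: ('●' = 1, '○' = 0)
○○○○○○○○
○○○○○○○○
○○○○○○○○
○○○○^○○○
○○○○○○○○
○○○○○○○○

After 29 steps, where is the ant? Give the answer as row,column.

gen 0: ○○○○○○○○
○○○○○○○○
○○○○○○○○
○○○○^○○○
○○○○○○○○
○○○○○○○○
gen 1: ○○○○○○○○
○○○○○○○○
○○○○○○○○
○○○○●>○○
○○○○○○○○
○○○○○○○○
gen 2: ○○○○○○○○
○○○○○○○○
○○○○○○○○
○○○○●●○○
○○○○○v○○
○○○○○○○○
gen 3: ○○○○○○○○
○○○○○○○○
○○○○○○○○
○○○○●●○○
○○○○<●○○
○○○○○○○○
gen 4: ○○○○○○○○
○○○○○○○○
○○○○○○○○
○○○○^●○○
○○○○●●○○
○○○○○○○○
gen 5: ○○○○○○○○
○○○○○○○○
○○○○○○○○
○○○<○●○○
○○○○●●○○
○○○○○○○○
gen 6: ○○○○○○○○
○○○○○○○○
○○○^○○○○
○○○●○●○○
○○○○●●○○
○○○○○○○○
gen 7: ○○○○○○○○
○○○○○○○○
○○○●>○○○
○○○●○●○○
○○○○●●○○
○○○○○○○○
gen 8: ○○○○○○○○
○○○○○○○○
○○○●●○○○
○○○●v●○○
○○○○●●○○
○○○○○○○○
gen 9: ○○○○○○○○
○○○○○○○○
○○○●●○○○
○○○<●●○○
○○○○●●○○
○○○○○○○○
gen 10: ○○○○○○○○
○○○○○○○○
○○○●●○○○
○○○○●●○○
○○○v●●○○
○○○○○○○○
gen 11: ○○○○○○○○
○○○○○○○○
○○○●●○○○
○○○○●●○○
○○<●●●○○
○○○○○○○○
gen 12: ○○○○○○○○
○○○○○○○○
○○○●●○○○
○○^○●●○○
○○●●●●○○
○○○○○○○○
gen 13: ○○○○○○○○
○○○○○○○○
○○○●●○○○
○○●>●●○○
○○●●●●○○
○○○○○○○○
gen 14: ○○○○○○○○
○○○○○○○○
○○○●●○○○
○○●●●●○○
○○●v●●○○
○○○○○○○○
gen 15: ○○○○○○○○
○○○○○○○○
○○○●●○○○
○○●●●●○○
○○●○>●○○
○○○○○○○○
gen 16: ○○○○○○○○
○○○○○○○○
○○○●●○○○
○○●●^●○○
○○●○○●○○
○○○○○○○○
gen 17: ○○○○○○○○
○○○○○○○○
○○○●●○○○
○○●<○●○○
○○●○○●○○
○○○○○○○○
gen 18: ○○○○○○○○
○○○○○○○○
○○○●●○○○
○○●○○●○○
○○●v○●○○
○○○○○○○○
gen 19: ○○○○○○○○
○○○○○○○○
○○○●●○○○
○○●○○●○○
○○<●○●○○
○○○○○○○○
gen 20: ○○○○○○○○
○○○○○○○○
○○○●●○○○
○○●○○●○○
○○○●○●○○
○○v○○○○○
gen 21: ○○○○○○○○
○○○○○○○○
○○○●●○○○
○○●○○●○○
○○○●○●○○
○<●○○○○○
gen 22: ○○○○○○○○
○○○○○○○○
○○○●●○○○
○○●○○●○○
○^○●○●○○
○●●○○○○○
gen 23: ○○○○○○○○
○○○○○○○○
○○○●●○○○
○○●○○●○○
○●>●○●○○
○●●○○○○○
gen 24: ○○○○○○○○
○○○○○○○○
○○○●●○○○
○○●○○●○○
○●●●○●○○
○●v○○○○○
gen 25: ○○○○○○○○
○○○○○○○○
○○○●●○○○
○○●○○●○○
○●●●○●○○
○●○>○○○○
gen 26: ○○○v○○○○
○○○○○○○○
○○○●●○○○
○○●○○●○○
○●●●○●○○
○●○●○○○○
gen 27: ○○<●○○○○
○○○○○○○○
○○○●●○○○
○○●○○●○○
○●●●○●○○
○●○●○○○○
gen 28: ○○●●○○○○
○○○○○○○○
○○○●●○○○
○○●○○●○○
○●●●○●○○
○●^●○○○○
gen 29: ○○●●○○○○
○○○○○○○○
○○○●●○○○
○○●○○●○○
○●●●○●○○
○●●>○○○○

5,3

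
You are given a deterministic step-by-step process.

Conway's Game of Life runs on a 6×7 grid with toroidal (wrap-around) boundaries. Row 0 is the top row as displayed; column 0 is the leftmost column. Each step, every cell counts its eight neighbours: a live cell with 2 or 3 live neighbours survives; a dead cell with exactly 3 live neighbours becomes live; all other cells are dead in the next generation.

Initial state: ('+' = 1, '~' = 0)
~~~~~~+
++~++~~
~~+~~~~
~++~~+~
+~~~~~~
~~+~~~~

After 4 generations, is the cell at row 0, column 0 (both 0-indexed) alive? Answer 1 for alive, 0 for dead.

k=0  ~~~~~~+
++~++~~
~~+~~~~
~++~~+~
+~~~~~~
~~+~~~~
k=1  ++++~~~
++++~~~
+~~~+~~
~++~~~~
~~+~~~~
~~~~~~~
k=2  +~~+~~~
~~~~+~+
+~~~~~~
~+++~~~
~++~~~~
~~~+~~~
k=3  ~~~++~~
+~~~~~+
++++~~~
+~~+~~~
~+~~~~~
~+~+~~~
k=4  +~+++~~
+~~~+~+
~~++~~~
+~~+~~~
++~~~~~
~~~++~~

1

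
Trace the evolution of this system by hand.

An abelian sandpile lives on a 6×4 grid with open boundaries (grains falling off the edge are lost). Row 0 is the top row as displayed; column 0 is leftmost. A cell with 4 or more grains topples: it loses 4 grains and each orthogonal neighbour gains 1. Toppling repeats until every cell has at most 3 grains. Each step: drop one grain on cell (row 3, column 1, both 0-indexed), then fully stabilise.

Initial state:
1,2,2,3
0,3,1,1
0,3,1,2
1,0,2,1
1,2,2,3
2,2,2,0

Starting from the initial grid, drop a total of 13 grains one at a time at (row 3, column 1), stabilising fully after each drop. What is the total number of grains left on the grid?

step 0: 1,2,2,3
0,3,1,1
0,3,1,2
1,0,2,1
1,2,2,3
2,2,2,0
step 1: 1,2,2,3
0,3,1,1
0,3,1,2
1,1,2,1
1,2,2,3
2,2,2,0
step 2: 1,2,2,3
0,3,1,1
0,3,1,2
1,2,2,1
1,2,2,3
2,2,2,0
step 3: 1,2,2,3
0,3,1,1
0,3,1,2
1,3,2,1
1,2,2,3
2,2,2,0
step 4: 1,3,2,3
1,0,2,1
1,1,2,2
2,1,3,1
1,3,2,3
2,2,2,0
step 5: 1,3,2,3
1,0,2,1
1,1,2,2
2,2,3,1
1,3,2,3
2,2,2,0
step 6: 1,3,2,3
1,0,2,1
1,1,2,2
2,3,3,1
1,3,2,3
2,2,2,0
step 7: 1,3,2,3
1,0,2,1
1,2,3,2
3,2,1,3
2,1,1,0
2,3,3,1
step 8: 1,3,2,3
1,0,2,1
1,2,3,2
3,3,1,3
2,1,1,0
2,3,3,1
step 9: 1,3,2,3
1,0,2,1
2,3,3,2
0,1,2,3
3,2,1,0
2,3,3,1
step 10: 1,3,2,3
1,0,2,1
2,3,3,2
0,2,2,3
3,2,1,0
2,3,3,1
step 11: 1,3,2,3
1,0,2,1
2,3,3,2
0,3,2,3
3,2,1,0
2,3,3,1
step 12: 1,3,2,3
1,1,3,2
3,1,2,0
1,2,1,1
3,3,2,1
2,3,3,1
step 13: 1,3,2,3
1,1,3,2
3,1,2,0
1,3,1,1
3,3,2,1
2,3,3,1

46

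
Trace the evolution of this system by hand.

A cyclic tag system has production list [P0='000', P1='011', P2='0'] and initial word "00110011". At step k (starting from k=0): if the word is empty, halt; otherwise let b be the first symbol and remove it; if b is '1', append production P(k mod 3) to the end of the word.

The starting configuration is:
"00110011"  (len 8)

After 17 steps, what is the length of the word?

4

gen 0: "00110011"  (len 8)
gen 1: "0110011"  (len 7)
gen 2: "110011"  (len 6)
gen 3: "100110"  (len 6)
gen 4: "00110000"  (len 8)
gen 5: "0110000"  (len 7)
gen 6: "110000"  (len 6)
gen 7: "10000000"  (len 8)
gen 8: "0000000011"  (len 10)
gen 9: "000000011"  (len 9)
gen 10: "00000011"  (len 8)
gen 11: "0000011"  (len 7)
gen 12: "000011"  (len 6)
gen 13: "00011"  (len 5)
gen 14: "0011"  (len 4)
gen 15: "011"  (len 3)
gen 16: "11"  (len 2)
gen 17: "1011"  (len 4)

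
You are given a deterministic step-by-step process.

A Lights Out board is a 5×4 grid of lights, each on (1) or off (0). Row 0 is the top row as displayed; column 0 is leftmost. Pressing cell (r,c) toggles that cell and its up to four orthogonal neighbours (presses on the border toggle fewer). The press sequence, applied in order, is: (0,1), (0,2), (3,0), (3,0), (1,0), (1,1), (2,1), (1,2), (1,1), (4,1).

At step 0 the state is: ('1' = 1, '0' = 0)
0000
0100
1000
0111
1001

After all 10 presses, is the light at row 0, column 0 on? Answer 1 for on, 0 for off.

0

step 0: 0000
0100
1000
0111
1001
step 1: 1110
0000
1000
0111
1001
step 2: 1001
0010
1000
0111
1001
step 3: 1001
0010
0000
1011
0001
step 4: 1001
0010
1000
0111
1001
step 5: 0001
1110
0000
0111
1001
step 6: 0101
0000
0100
0111
1001
step 7: 0101
0100
1010
0011
1001
step 8: 0111
0011
1000
0011
1001
step 9: 0011
1101
1100
0011
1001
step 10: 0011
1101
1100
0111
0111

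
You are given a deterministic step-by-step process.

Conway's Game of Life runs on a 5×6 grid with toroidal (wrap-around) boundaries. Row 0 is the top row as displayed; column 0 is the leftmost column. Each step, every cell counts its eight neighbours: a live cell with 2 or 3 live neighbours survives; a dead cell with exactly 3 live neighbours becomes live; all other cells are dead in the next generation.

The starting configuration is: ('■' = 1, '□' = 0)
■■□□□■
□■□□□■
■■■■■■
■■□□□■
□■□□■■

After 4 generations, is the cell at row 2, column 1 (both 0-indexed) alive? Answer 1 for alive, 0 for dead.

gen 0: ■■□□□■
□■□□□■
■■■■■■
■■□□□■
□■□□■■
gen 1: □■■□□□
□□□■□□
□□□■□□
□□□□□□
□□■□■□
gen 2: □■■□□□
□□□■□□
□□□□□□
□□□■□□
□■■■□□
gen 3: □■□□□□
□□■□□□
□□□□□□
□□□■□□
□■□■□□
gen 4: □■□□□□
□□□□□□
□□□□□□
□□■□□□
□□□□□□

0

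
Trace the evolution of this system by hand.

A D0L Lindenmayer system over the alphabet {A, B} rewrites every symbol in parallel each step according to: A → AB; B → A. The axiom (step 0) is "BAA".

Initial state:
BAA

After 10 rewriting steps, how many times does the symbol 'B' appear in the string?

gen 0: BAA
gen 1: AABAB
gen 2: ABABAABA
gen 3: ABAABAABABAAB
gen 4: ABAABABAABABAABAABABA
gen 5: ABAABABAABAABABAABAABABAABABAABAAB
gen 6: ABAABABAABAABABAABABAABAABABAABABAABAABABAABAABABAABABA
gen 7: ABAABABAABAABABAABABAABAABABAABAABABAABABAABAABABAABAABABAABABAABAABABAABABAABAABABAABAAB
gen 8: ABAABABAABAABABAABABAABAABABAABAABABAABABAABAABABAABABAABA…ABAABAABABAABAABABAABABAABAABABAABAABABAABABAABAABABAABABA  (len 144)
gen 9: ABAABABAABAABABAABABAABAABABAABAABABAABABAABAABABAABABAABA…AABABAABABAABAABABAABABAABAABABAABAABABAABABAABAABABAABAAB  (len 233)
gen 10: ABAABABAABAABABAABABAABAABABAABAABABAABABAABAABABAABABAABA…AABABAABABAABAABABAABABAABAABABAABAABABAABABAABAABABAABABA  (len 377)

144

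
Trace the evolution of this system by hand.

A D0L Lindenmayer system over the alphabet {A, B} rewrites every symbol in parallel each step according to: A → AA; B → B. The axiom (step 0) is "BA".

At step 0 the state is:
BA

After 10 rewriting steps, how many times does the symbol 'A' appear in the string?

k=0  BA
k=1  BAA
k=2  BAAAA
k=3  BAAAAAAAA
k=4  BAAAAAAAAAAAAAAAA
k=5  BAAAAAAAAAAAAAAAAAAAAAAAAAAAAAAAA
k=6  BAAAAAAAAAAAAAAAAAAAAAAAAAAAAAAAAAAAAAAAAAAAAAAAAAAAAAAAAAAAAAAAA
k=7  BAAAAAAAAAAAAAAAAAAAAAAAAAAAAAAAAAAAAAAAAAAAAAAAAAAAAAAAAA…AAAAAAAAAAAAAAAAAAAAAAAAAAAAAAAAAAAAAAAAAAAAAAAAAAAAAAAAAA  (len 129)
k=8  BAAAAAAAAAAAAAAAAAAAAAAAAAAAAAAAAAAAAAAAAAAAAAAAAAAAAAAAAA…AAAAAAAAAAAAAAAAAAAAAAAAAAAAAAAAAAAAAAAAAAAAAAAAAAAAAAAAAA  (len 257)
k=9  BAAAAAAAAAAAAAAAAAAAAAAAAAAAAAAAAAAAAAAAAAAAAAAAAAAAAAAAAA…AAAAAAAAAAAAAAAAAAAAAAAAAAAAAAAAAAAAAAAAAAAAAAAAAAAAAAAAAA  (len 513)
k=10  BAAAAAAAAAAAAAAAAAAAAAAAAAAAAAAAAAAAAAAAAAAAAAAAAAAAAAAAAA…AAAAAAAAAAAAAAAAAAAAAAAAAAAAAAAAAAAAAAAAAAAAAAAAAAAAAAAAAA  (len 1025)

1024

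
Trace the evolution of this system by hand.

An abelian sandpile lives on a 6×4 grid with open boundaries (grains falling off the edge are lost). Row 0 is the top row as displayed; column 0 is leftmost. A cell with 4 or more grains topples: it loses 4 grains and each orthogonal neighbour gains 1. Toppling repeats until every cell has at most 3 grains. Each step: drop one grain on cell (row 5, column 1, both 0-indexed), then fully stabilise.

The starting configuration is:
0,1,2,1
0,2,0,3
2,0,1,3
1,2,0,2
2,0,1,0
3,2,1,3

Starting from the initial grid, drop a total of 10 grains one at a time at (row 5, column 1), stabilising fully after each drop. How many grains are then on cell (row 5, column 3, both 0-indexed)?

step 0: 0,1,2,1
0,2,0,3
2,0,1,3
1,2,0,2
2,0,1,0
3,2,1,3
step 1: 0,1,2,1
0,2,0,3
2,0,1,3
1,2,0,2
2,0,1,0
3,3,1,3
step 2: 0,1,2,1
0,2,0,3
2,0,1,3
1,2,0,2
3,1,1,0
0,1,2,3
step 3: 0,1,2,1
0,2,0,3
2,0,1,3
1,2,0,2
3,1,1,0
0,2,2,3
step 4: 0,1,2,1
0,2,0,3
2,0,1,3
1,2,0,2
3,1,1,0
0,3,2,3
step 5: 0,1,2,1
0,2,0,3
2,0,1,3
1,2,0,2
3,2,1,0
1,0,3,3
step 6: 0,1,2,1
0,2,0,3
2,0,1,3
1,2,0,2
3,2,1,0
1,1,3,3
step 7: 0,1,2,1
0,2,0,3
2,0,1,3
1,2,0,2
3,2,1,0
1,2,3,3
step 8: 0,1,2,1
0,2,0,3
2,0,1,3
1,2,0,2
3,2,1,0
1,3,3,3
step 9: 0,1,2,1
0,2,0,3
2,0,1,3
1,2,0,2
3,3,2,1
2,1,1,0
step 10: 0,1,2,1
0,2,0,3
2,0,1,3
1,2,0,2
3,3,2,1
2,2,1,0

0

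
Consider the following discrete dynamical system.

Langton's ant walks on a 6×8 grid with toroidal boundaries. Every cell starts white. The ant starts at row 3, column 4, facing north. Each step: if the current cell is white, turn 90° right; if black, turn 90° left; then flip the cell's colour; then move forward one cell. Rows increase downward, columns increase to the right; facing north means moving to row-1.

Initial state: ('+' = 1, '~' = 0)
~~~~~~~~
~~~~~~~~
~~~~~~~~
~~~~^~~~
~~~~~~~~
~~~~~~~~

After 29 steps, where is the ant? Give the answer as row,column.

5,3

gen 0: ~~~~~~~~
~~~~~~~~
~~~~~~~~
~~~~^~~~
~~~~~~~~
~~~~~~~~
gen 1: ~~~~~~~~
~~~~~~~~
~~~~~~~~
~~~~+>~~
~~~~~~~~
~~~~~~~~
gen 2: ~~~~~~~~
~~~~~~~~
~~~~~~~~
~~~~++~~
~~~~~v~~
~~~~~~~~
gen 3: ~~~~~~~~
~~~~~~~~
~~~~~~~~
~~~~++~~
~~~~<+~~
~~~~~~~~
gen 4: ~~~~~~~~
~~~~~~~~
~~~~~~~~
~~~~^+~~
~~~~++~~
~~~~~~~~
gen 5: ~~~~~~~~
~~~~~~~~
~~~~~~~~
~~~<~+~~
~~~~++~~
~~~~~~~~
gen 6: ~~~~~~~~
~~~~~~~~
~~~^~~~~
~~~+~+~~
~~~~++~~
~~~~~~~~
gen 7: ~~~~~~~~
~~~~~~~~
~~~+>~~~
~~~+~+~~
~~~~++~~
~~~~~~~~
gen 8: ~~~~~~~~
~~~~~~~~
~~~++~~~
~~~+v+~~
~~~~++~~
~~~~~~~~
gen 9: ~~~~~~~~
~~~~~~~~
~~~++~~~
~~~<++~~
~~~~++~~
~~~~~~~~
gen 10: ~~~~~~~~
~~~~~~~~
~~~++~~~
~~~~++~~
~~~v++~~
~~~~~~~~
gen 11: ~~~~~~~~
~~~~~~~~
~~~++~~~
~~~~++~~
~~<+++~~
~~~~~~~~
gen 12: ~~~~~~~~
~~~~~~~~
~~~++~~~
~~^~++~~
~~++++~~
~~~~~~~~
gen 13: ~~~~~~~~
~~~~~~~~
~~~++~~~
~~+>++~~
~~++++~~
~~~~~~~~
gen 14: ~~~~~~~~
~~~~~~~~
~~~++~~~
~~++++~~
~~+v++~~
~~~~~~~~
gen 15: ~~~~~~~~
~~~~~~~~
~~~++~~~
~~++++~~
~~+~>+~~
~~~~~~~~
gen 16: ~~~~~~~~
~~~~~~~~
~~~++~~~
~~++^+~~
~~+~~+~~
~~~~~~~~
gen 17: ~~~~~~~~
~~~~~~~~
~~~++~~~
~~+<~+~~
~~+~~+~~
~~~~~~~~
gen 18: ~~~~~~~~
~~~~~~~~
~~~++~~~
~~+~~+~~
~~+v~+~~
~~~~~~~~
gen 19: ~~~~~~~~
~~~~~~~~
~~~++~~~
~~+~~+~~
~~<+~+~~
~~~~~~~~
gen 20: ~~~~~~~~
~~~~~~~~
~~~++~~~
~~+~~+~~
~~~+~+~~
~~v~~~~~
gen 21: ~~~~~~~~
~~~~~~~~
~~~++~~~
~~+~~+~~
~~~+~+~~
~<+~~~~~
gen 22: ~~~~~~~~
~~~~~~~~
~~~++~~~
~~+~~+~~
~^~+~+~~
~++~~~~~
gen 23: ~~~~~~~~
~~~~~~~~
~~~++~~~
~~+~~+~~
~+>+~+~~
~++~~~~~
gen 24: ~~~~~~~~
~~~~~~~~
~~~++~~~
~~+~~+~~
~+++~+~~
~+v~~~~~
gen 25: ~~~~~~~~
~~~~~~~~
~~~++~~~
~~+~~+~~
~+++~+~~
~+~>~~~~
gen 26: ~~~v~~~~
~~~~~~~~
~~~++~~~
~~+~~+~~
~+++~+~~
~+~+~~~~
gen 27: ~~<+~~~~
~~~~~~~~
~~~++~~~
~~+~~+~~
~+++~+~~
~+~+~~~~
gen 28: ~~++~~~~
~~~~~~~~
~~~++~~~
~~+~~+~~
~+++~+~~
~+^+~~~~
gen 29: ~~++~~~~
~~~~~~~~
~~~++~~~
~~+~~+~~
~+++~+~~
~++>~~~~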